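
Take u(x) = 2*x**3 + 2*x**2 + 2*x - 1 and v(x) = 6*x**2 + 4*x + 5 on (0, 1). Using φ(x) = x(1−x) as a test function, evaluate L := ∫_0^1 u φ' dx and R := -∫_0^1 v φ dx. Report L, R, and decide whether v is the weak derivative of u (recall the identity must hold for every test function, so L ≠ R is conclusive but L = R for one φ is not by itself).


LHS = -29/30, RHS = -22/15. No, v is not the weak derivative of u.

u(x) = 2*x**3 + 2*x**2 + 2*x - 1, classical derivative u'(x) = 6*x**2 + 4*x + 2.
φ(x) = x(1−x), so φ'(x) = 1 - 2*x.
Note φ(0) = φ(1) = 0, so the boundary term u·φ vanishes.
LHS = ∫_0^1 u(x) φ'(x) dx = ∫_0^1 (-4*x^4 - 2*x^3 - 2*x^2 + 4*x - 1) dx. Term by term:
  ∫_0^1 -4*x^4 dx = -4/5;  ∫_0^1 -2*x^3 dx = -1/2;  ∫_0^1 -2*x^2 dx = -2/3;
  ∫_0^1 4*x dx = 2;  ∫_0^1 -1 dx = -1.
Sum: -4/5 − 1/2 − 2/3 + 2 − 1 = -29/30.
So LHS = -29/30.
∫_0^1 v(x) φ(x) dx = ∫_0^1 (-6*x^4 + 2*x^3 - x^2 + 5*x) dx. Term by term:
  ∫_0^1 -6*x^4 dx = -6/5;  ∫_0^1 2*x^3 dx = 1/2;  ∫_0^1 -x^2 dx = -1/3;
  ∫_0^1 5*x dx = 5/2.
Sum: -6/5 + 1/2 − 1/3 + 5/2 = 22/15.
So RHS = -∫_0^1 v(x) φ(x) dx = -22/15.
LHS − RHS = 1/2 ≠ 0, so the identity fails.
(For a valid weak derivative the identity must hold for EVERY test function, in particular this one. The failure shows v is NOT the weak derivative of u.)
Correct weak derivative would be u'(x) = 6*x**2 + 4*x + 2.


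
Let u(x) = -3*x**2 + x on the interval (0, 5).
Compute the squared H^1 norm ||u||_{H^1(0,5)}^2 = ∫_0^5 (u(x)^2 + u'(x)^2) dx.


||u||_{H^1}^2 = 36505/6

The H^1 norm (squared) on an interval (0, L) is
  ||u||_{H^1}^2 = ∫_0^L u(x)^2 dx + ∫_0^L u'(x)^2 dx.
Compute u'(x) = 1 - 6*x.
Then u(x)^2 = 9*x**4 - 6*x**3 + x**2 and u'(x)^2 = 36*x**2 - 12*x + 1.
Integrate each monomial from 0 to 5 using ∫_0^5 c·x^n dx = c·5^(n+1)/(n+1):
  ∫_0^5 u(x)^2 dx = ∫_0^5 (9*x^4 - 6*x^3 + x^2) dx. Term by term:
    ∫_0^5 9*x^4 dx = 5625;  ∫_0^5 -6*x^3 dx = -1875/2;  ∫_0^5 x^2 dx = 125/3.
  Sum: 5625 − 1875/2 + 125/3 = 28375/6.
  ∫_0^5 u'(x)^2 dx = ∫_0^5 (36*x^2 - 12*x + 1) dx. Term by term:
    ∫_0^5 36*x^2 dx = 1500;  ∫_0^5 -12*x dx = -150;  ∫_0^5 1 dx = 5.
  Sum: 1500 − 150 + 5 = 1355.
Adding: ||u||_{H^1}^2 = 28375/6 + 1355 = 36505/6.


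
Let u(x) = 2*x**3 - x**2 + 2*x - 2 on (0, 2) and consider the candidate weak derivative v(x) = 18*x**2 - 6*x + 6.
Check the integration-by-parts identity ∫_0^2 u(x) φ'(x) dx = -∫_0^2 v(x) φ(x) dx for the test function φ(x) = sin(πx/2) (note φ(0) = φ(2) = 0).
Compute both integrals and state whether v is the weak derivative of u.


LHS = -48/π + 192/π^3, RHS = -144/π + 576/π^3. No, v is not the weak derivative of u.

u(x) = 2*x**3 - x**2 + 2*x - 2, classical derivative u'(x) = 6*x**2 - 2*x + 2.
φ(x) = sin(πx/2), so φ'(x) = π*cos(π*x/2)/2.
Note φ(0) = φ(2) = 0, so the boundary term u·φ vanishes.
LHS = ∫_0^2 u(x) φ'(x) dx = ∫_0^2 (π*x^3*cos(π*x/2) - π*x^2*cos(π*x/2)/2 + π*x*cos(π*x/2) - π*cos(π*x/2)) dx. Term by term:
  ∫_0^2 -π*cos(π*x/2) dx = 0;  ∫_0^2 π*x*cos(π*x/2) dx = -8/π;  ∫_0^2 π*x^3*cos(π*x/2) dx = -48/π + 192/π^3;
  ∫_0^2 -π*x^2*cos(π*x/2)/2 dx = 8/π.
Sum: 0 − 8/π + -48/π + 192/π^3 + 8/π = -48/π + 192/π^3.
So LHS = -48/π + 192/π^3.
∫_0^2 v(x) φ(x) dx = ∫_0^2 (18*x^2*sin(π*x/2) - 6*x*sin(π*x/2) + 6*sin(π*x/2)) dx. Term by term:
  ∫_0^2 6*sin(π*x/2) dx = 24/π;  ∫_0^2 -6*x*sin(π*x/2) dx = -24/π;  ∫_0^2 18*x^2*sin(π*x/2) dx = -576/π^3 + 144/π.
Sum: 24/π − 24/π + -576/π^3 + 144/π = -576/π^3 + 144/π.
So RHS = -∫_0^2 v(x) φ(x) dx = -144/π + 576/π^3.
LHS − RHS = -384/π^3 + 96/π ≠ 0, so the identity fails.
(For a valid weak derivative the identity must hold for EVERY test function, in particular this one. The failure shows v is NOT the weak derivative of u.)
Correct weak derivative would be u'(x) = 6*x**2 - 2*x + 2.


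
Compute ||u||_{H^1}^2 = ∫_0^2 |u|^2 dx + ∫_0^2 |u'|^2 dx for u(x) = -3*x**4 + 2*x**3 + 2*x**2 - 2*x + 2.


||u||_{H^1}^2 = 40896/35

The H^1 norm (squared) on an interval (0, L) is
  ||u||_{H^1}^2 = ∫_0^L u(x)^2 dx + ∫_0^L u'(x)^2 dx.
Compute u'(x) = -12*x**3 + 6*x**2 + 4*x - 2.
Then u(x)^2 = 9*x**8 - 12*x**7 - 8*x**6 + 20*x**5 - 16*x**4 + 12*x**2 - 8*x + 4 and u'(x)^2 = 144*x**6 - 144*x**5 - 60*x**4 + 96*x**3 - 8*x**2 - 16*x + 4.
Integrate each monomial from 0 to 2 using ∫_0^2 c·x^n dx = c·2^(n+1)/(n+1):
  ∫_0^2 u(x)^2 dx = ∫_0^2 (9*x^8 - 12*x^7 - 8*x^6 + 20*x^5 - 16*x^4 + 12*x^2 - 8*x + 4) dx. Term by term:
    ∫_0^2 9*x^8 dx = 512;  ∫_0^2 -12*x^7 dx = -384;  ∫_0^2 -8*x^6 dx = -1024/7;
    ∫_0^2 20*x^5 dx = 640/3;  ∫_0^2 -16*x^4 dx = -512/5;  ∫_0^2 12*x^2 dx = 32;
    ∫_0^2 -8*x dx = -16;  ∫_0^2 4 dx = 8.
  Sum: 512 − 384 − 1024/7 + 640/3 − 512/5 + 32 − 16 + 8 = 12248/105.
  ∫_0^2 u'(x)^2 dx = ∫_0^2 (144*x^6 - 144*x^5 - 60*x^4 + 96*x^3 - 8*x^2 - 16*x + 4) dx. Term by term:
    ∫_0^2 144*x^6 dx = 18432/7;  ∫_0^2 -144*x^5 dx = -1536;  ∫_0^2 -60*x^4 dx = -384;
    ∫_0^2 96*x^3 dx = 384;  ∫_0^2 -8*x^2 dx = -64/3;  ∫_0^2 -16*x dx = -32;
    ∫_0^2 4 dx = 8.
  Sum: 18432/7 − 1536 − 384 + 384 − 64/3 − 32 + 8 = 22088/21.
Adding: ||u||_{H^1}^2 = 12248/105 + 22088/21 = 40896/35.


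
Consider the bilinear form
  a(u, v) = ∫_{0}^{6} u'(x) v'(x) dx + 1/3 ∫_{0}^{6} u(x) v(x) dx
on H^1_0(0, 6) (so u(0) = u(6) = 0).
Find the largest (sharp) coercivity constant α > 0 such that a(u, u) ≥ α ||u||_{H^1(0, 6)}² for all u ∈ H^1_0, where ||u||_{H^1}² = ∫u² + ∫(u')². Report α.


α = (π^2 + 12)/(π^2 + 36)

Coercivity of a(·,·) on H^1_0(0, 6) means a(u, u) ≥ α ||u||_{H^1}² for every u ∈ H^1_0.
The interval has length L = 6, and Poincaré/coercivity depend only on L. Here a(u, u) = ∫(u')² + (1/3)·∫u².
Here 0 < c = 1/3 < 1. The condition a(u,u) ≥ α||u||_{H^1}² reads (1−α)∫(u')² ≥ (α−c)∫u². Any admissible α is ≤ 1 (rapidly oscillating u have ∫u²/∫(u')² → 0), and α = 1 would force 0 ≥ (1−c)∫u², impossible since c < 1; so 1−α > 0. By the sharp Poincaré inequality on H^1_0 of an interval of length L, ∫(u')² ≥ (π/L)²∫u² with equality for the first sine mode sin(π(x−x₀)/L) (x₀ the left endpoint), so the inequality holds for all u iff (1−α)(π/L)² ≥ α − c, i.e. α ≤ ((π/L)² + c)/((π/L)² + 1) = (1 + c(L/π)²)/(1 + (L/π)²). With (π/L)² = π^2/36 and c = 1/3, the largest admissible constant is α = ((π/L)² + c)/((π/L)² + 1).
Simplifying, α = (π^2 + 12)/(π^2 + 36).


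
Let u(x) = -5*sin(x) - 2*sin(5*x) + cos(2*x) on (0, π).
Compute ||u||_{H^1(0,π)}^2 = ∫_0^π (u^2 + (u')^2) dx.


||u||_{H^1(0,π)}^2 = 500/21 + 159*π/2

u'(x) = -2*sin(2*x) - 5*cos(x) - 10*cos(5*x).
Expand u² and (u')² and integrate term by term on (0, π), using: for integers n ≥ 1, ∫_0^π sin²(nx) dx = ∫_0^π cos²(nx) dx = π/2; for n ≠ n', ∫_0^π sin(nx)sin(n'x) dx = ∫_0^π cos(nx)cos(n'x) dx = 0; and by product-to-sum, ∫_0^π sin(nx)cos(n'x) dx = ½∫_0^π [sin((n+n')x) + sin((n−n')x)] dx, which is 0 when n+n' is even and 2n/(n²−n'²) when n+n' is odd (it need not vanish on (0, π)).
  u² squared terms: (-5)²·∫sin(x)² dx = 25·π/2 = 25*π/2;  (-2)²·∫sin(5x)² dx = 4·π/2 = 2*π;  (1)²·∫cos(2x)² dx = 1·π/2 = π/2.
  u² cross terms: 2·(-5)·(-2)·∫sin(x)·sin(5x) dx = 20·(0) = 0;  2·(-5)·(1)·∫sin(x)·cos(2x) dx = -10·(-2/3) = 20/3;  2·(-2)·(1)·∫sin(5x)·cos(2x) dx = -4·(10/21) = -40/21.
  So ∫_0^π u² dx = 25*π/2 + 2*π + π/2 + 0 + 20/3 − 40/21 = 100/21 + 15*π.
  (u')² squared terms: (-10)²·∫cos(5x)² dx = 100·π/2 = 50*π;  (-5)²·∫cos(x)² dx = 25·π/2 = 25*π/2;  (-2)²·∫sin(2x)² dx = 4·π/2 = 2*π.
  (u')² cross terms: 2·(-10)·(-5)·∫cos(5x)·cos(x) dx = 100·(0) = 0;  2·(-10)·(-2)·∫cos(5x)·sin(2x) dx = 40·(-4/21) = -160/21;  2·(-5)·(-2)·∫cos(x)·sin(2x) dx = 20·(4/3) = 80/3.
  So ∫_0^π (u')² dx = 50*π + 25*π/2 + 2*π + 0 − 160/21 + 80/3 = 400/21 + 129*π/2.
||u||_{H^1}^2 = (100/21 + 15*π) + (400/21 + 129*π/2) = 500/21 + 159*π/2.


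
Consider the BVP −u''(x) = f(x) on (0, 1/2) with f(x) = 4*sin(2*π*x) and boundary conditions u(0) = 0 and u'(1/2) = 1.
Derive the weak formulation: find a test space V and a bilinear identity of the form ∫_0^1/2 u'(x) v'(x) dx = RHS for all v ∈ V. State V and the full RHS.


V = {v ∈ H^1(0, 1/2) : v(0) = 0} (test functions vanish at x = 0 where u is specified); weak form: ∫_0^1/2 u'v' dx = ∫_0^1/2 (4*sin(2*π*x)) v dx + v(1/2) for all v ∈ V.

Multiply both sides by a test function v and integrate from 0 to 1/2:
  ∫_0^1/2 −u''(x) v(x) dx = ∫_0^1/2 f(x) v(x) dx.
Integrate the LHS by parts once:
  ∫_0^1/2 −u'' v dx = −[u'(x) v(x)]_0^1/2 + ∫_0^1/2 u'(x) v'(x) dx.
Thus ∫_0^1/2 u'(x) v'(x) dx = ∫_0^1/2 f(x) v(x) dx + [u'(x) v(x)]_0^1/2.
Choose V so that boundary terms are either known or forced to vanish.
Mixed BC: u(0) = 0 (Dirichlet) and u'(1/2) = 1 (Neumann). Define V = {v ∈ H^1(0, 1/2) : v(0) = 0}. Then [u' v]_0^1/2 = u'(1/2)·v(1/2) − u'(0)·0 = v(1/2).
Weak formulation: find u (satisfying any essential BC) such that ∫_0^1/2 u'(x) v'(x) dx = ∫_0^1/2 f v dx + v(1/2) for all v ∈ V (Dirichlet at 0 absorbed into V; Neumann datum at x = 1/2 contributes the boundary term).
Substituting f(x) = 4*sin(2*π*x), the right-hand side is ∫_0^1/2 (4*sin(2*π*x)) v dx + v(1/2).


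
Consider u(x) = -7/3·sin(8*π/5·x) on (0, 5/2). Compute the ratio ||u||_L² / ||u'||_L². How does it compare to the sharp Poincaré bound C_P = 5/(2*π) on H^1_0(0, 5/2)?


||u||_L² / ||u'||_L² = 5/(8*π) < C_P = 5/(2*π).

u(x) = -7/3·sin(8*π/5·x), so u'(x) = -56*π*cos(8*π*x/5)/15.
Writing u(x) = A·sin(kπx/L) with A = -7/3 and k = 4, use ∫_0^L sin²(kπx/L) dx = L/2 and ∫_0^L cos²(kπx/L) dx = L/2.
u² = 49/9·sin²(8*π/5·x) and (u')² = 3136*π^2/225·cos²(8*π/5·x), and each of sin², cos² integrates to L/2 = 5/4 over (0, 5/2).
∫_0^5/2 u² dx = 245/36, so ||u||_L² = 7*sqrt(5)/6.
∫_0^5/2 (u')² dx = 784*π^2/45, so ||u'||_L² = 28*sqrt(5)*π/15.
Ratio ||u||_L² / ||u'||_L² = 5/(8*π).
Sharp Poincaré constant on H^1_0(0, 5/2) is C_P = L/π = 5/(2*π), achieved by sin(2*π/5·x).
This is the k = 4 harmonic; the ratio L/(kπ) is strictly less than C_P = L/π, consistent with the sharp inequality ||u||_L² ≤ C_P ||u'||_L².


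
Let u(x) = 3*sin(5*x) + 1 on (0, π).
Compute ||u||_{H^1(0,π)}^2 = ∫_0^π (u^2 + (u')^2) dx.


||u||_{H^1(0,π)}^2 = 12/5 + 118*π

u'(x) = 15*cos(5*x).
Expand u² and (u')² and integrate term by term on (0, π), using: for integers n ≥ 1, ∫_0^π sin²(nx) dx = ∫_0^π cos²(nx) dx = π/2; for n ≠ n', ∫_0^π sin(nx)sin(n'x) dx = ∫_0^π cos(nx)cos(n'x) dx = 0; and by product-to-sum, ∫_0^π sin(nx)cos(n'x) dx = ½∫_0^π [sin((n+n')x) + sin((n−n')x)] dx, which is 0 when n+n' is even and 2n/(n²−n'²) when n+n' is odd (it need not vanish on (0, π)). For the constant mode: ∫_0^π 1 dx = π, ∫_0^π cos(nx) dx = 0, ∫_0^π sin(nx) dx = (1−(−1)^n)/n.
  u² squared terms: (1)²·∫1 dx = 1·π = π;  (3)²·∫sin(5x)² dx = 9·π/2 = 9*π/2.
  u² cross terms: 2·(1)·(3)·∫1·sin(5x) dx = 6·(2/5) = 12/5.
  So ∫_0^π u² dx = π + 9*π/2 + 12/5 = 12/5 + 11*π/2.
  (u')² squared terms: (15)²·∫cos(5x)² dx = 225·π/2 = 225*π/2.
  So ∫_0^π (u')² dx = 225*π/2.
||u||_{H^1}^2 = (12/5 + 11*π/2) + (225*π/2) = 12/5 + 118*π.


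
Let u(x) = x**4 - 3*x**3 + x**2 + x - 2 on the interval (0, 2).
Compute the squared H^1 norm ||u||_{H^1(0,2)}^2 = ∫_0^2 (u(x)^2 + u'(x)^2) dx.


||u||_{H^1}^2 = 6238/315

The H^1 norm (squared) on an interval (0, L) is
  ||u||_{H^1}^2 = ∫_0^L u(x)^2 dx + ∫_0^L u'(x)^2 dx.
Compute u'(x) = 4*x**3 - 9*x**2 + 2*x + 1.
Then u(x)^2 = x**8 - 6*x**7 + 11*x**6 - 4*x**5 - 9*x**4 + 14*x**3 - 3*x**2 - 4*x + 4 and u'(x)^2 = 16*x**6 - 72*x**5 + 97*x**4 - 28*x**3 - 14*x**2 + 4*x + 1.
Integrate each monomial from 0 to 2 using ∫_0^2 c·x^n dx = c·2^(n+1)/(n+1):
  ∫_0^2 u(x)^2 dx = ∫_0^2 (x^8 - 6*x^7 + 11*x^6 - 4*x^5 - 9*x^4 + 14*x^3 - 3*x^2 - 4*x + 4) dx. Term by term:
    ∫_0^2 x^8 dx = 512/9;  ∫_0^2 -6*x^7 dx = -192;  ∫_0^2 11*x^6 dx = 1408/7;
    ∫_0^2 -4*x^5 dx = -128/3;  ∫_0^2 -9*x^4 dx = -288/5;  ∫_0^2 14*x^3 dx = 56;
    ∫_0^2 -3*x^2 dx = -8;  ∫_0^2 -4*x dx = -8;  ∫_0^2 4 dx = 8.
  Sum: 512/9 − 192 + 1408/7 − 128/3 − 288/5 + 56 − 8 − 8 + 8 = 4336/315.
  ∫_0^2 u'(x)^2 dx = ∫_0^2 (16*x^6 - 72*x^5 + 97*x^4 - 28*x^3 - 14*x^2 + 4*x + 1) dx. Term by term:
    ∫_0^2 16*x^6 dx = 2048/7;  ∫_0^2 -72*x^5 dx = -768;  ∫_0^2 97*x^4 dx = 3104/5;
    ∫_0^2 -28*x^3 dx = -112;  ∫_0^2 -14*x^2 dx = -112/3;  ∫_0^2 4*x dx = 8;
    ∫_0^2 1 dx = 2.
  Sum: 2048/7 − 768 + 3104/5 − 112 − 112/3 + 8 + 2 = 634/105.
Adding: ||u||_{H^1}^2 = 4336/315 + 634/105 = 6238/315.


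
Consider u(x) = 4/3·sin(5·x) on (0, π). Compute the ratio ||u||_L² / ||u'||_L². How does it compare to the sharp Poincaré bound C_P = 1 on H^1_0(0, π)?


||u||_L² / ||u'||_L² = 1/5 < C_P = 1.

u(x) = 4/3·sin(5·x), so u'(x) = 20*cos(5*x)/3.
Writing u(x) = A·sin(kπx/L) with A = 4/3 and k = 5, use ∫_0^L sin²(kπx/L) dx = L/2 and ∫_0^L cos²(kπx/L) dx = L/2.
u² = 16/9·sin²(5·x) and (u')² = 400/9·cos²(5·x), and each of sin², cos² integrates to L/2 = π/2 over (0, π).
∫_0^π u² dx = 8*π/9, so ||u||_L² = 2*sqrt(2)*sqrt(π)/3.
∫_0^π (u')² dx = 200*π/9, so ||u'||_L² = 10*sqrt(2)*sqrt(π)/3.
Ratio ||u||_L² / ||u'||_L² = 1/5.
Sharp Poincaré constant on H^1_0(0, π) is C_P = L/π = 1, achieved by sin(x).
This is the k = 5 harmonic; the ratio L/(kπ) is strictly less than C_P = L/π, consistent with the sharp inequality ||u||_L² ≤ C_P ||u'||_L².


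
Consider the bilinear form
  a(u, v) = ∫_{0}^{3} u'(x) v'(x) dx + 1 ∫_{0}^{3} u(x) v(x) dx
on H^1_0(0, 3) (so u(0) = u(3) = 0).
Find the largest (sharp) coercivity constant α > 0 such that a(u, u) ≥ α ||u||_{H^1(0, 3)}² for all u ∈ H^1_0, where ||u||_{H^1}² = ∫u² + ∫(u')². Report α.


α = 1

Coercivity of a(·,·) on H^1_0(0, 3) means a(u, u) ≥ α ||u||_{H^1}² for every u ∈ H^1_0.
The interval has length L = 3, and Poincaré/coercivity depend only on L. Here a(u, u) = ∫(u')² + (1)·∫u².
Here c = 1 ≥ 1, so a(u,u) = ∫(u')² + c∫u² ≥ ∫(u')² + ∫u² = ||u||_{H^1}², i.e. α = 1 works. No larger α is possible: a(u,u) ≥ α||u||_{H^1}² means (1−α)∫(u')² ≥ (α−c)∫u², and for the modes u_n = sin(nπ(x−x₀)/L) (x₀ the left endpoint) one has ∫u_n²/∫(u_n')² = (L/(nπ))² → 0, so a(u_n,u_n)/||u_n||_{H^1}² → 1. Hence the optimal constant is α = 1.
Therefore α = 1.


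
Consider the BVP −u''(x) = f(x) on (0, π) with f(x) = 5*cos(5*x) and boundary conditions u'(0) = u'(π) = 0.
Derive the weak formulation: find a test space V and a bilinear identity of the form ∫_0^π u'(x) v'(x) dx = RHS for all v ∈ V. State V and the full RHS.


V = H^1(0, π) (no boundary constraint on v; u is determined up to an additive constant); weak form: ∫_0^π u'v' dx = ∫_0^π (5*cos(5*x)) v dx for all v ∈ V.

Multiply both sides by a test function v and integrate from 0 to π:
  ∫_0^π −u''(x) v(x) dx = ∫_0^π f(x) v(x) dx.
Integrate the LHS by parts once:
  ∫_0^π −u'' v dx = −[u'(x) v(x)]_0^π + ∫_0^π u'(x) v'(x) dx.
Thus ∫_0^π u'(x) v'(x) dx = ∫_0^π f(x) v(x) dx + [u'(x) v(x)]_0^π.
Choose V so that boundary terms are either known or forced to vanish.
u has homogeneous Neumann: u'(0) = u'(π) = 0. So [u' v]_0^π = 0·v(π) − 0·v(0) = 0 for any v; take V = H^1(0, π).
Weak formulation: find u (satisfying any essential BC) such that ∫_0^π u'(x) v'(x) dx = ∫_0^π f v dx for all v ∈ V (homogeneous Neumann, so boundary terms vanish).
Substituting f(x) = 5*cos(5*x), the right-hand side is ∫_0^π (5*cos(5*x)) v dx.
Compatibility check (pure Neumann): taking v ≡ 1 ∈ V gives 0 = ∫_0^π f dx + (0) − (0), i.e. ∫_0^π f dx must equal u'(0) − u'(π) = 0. Indeed ∫_0^π (5*cos(5*x)) dx = 0, so the data are compatible. The solution is then unique only up to an additive constant (fix it e.g. by requiring ∫_0^π u dx = 0).


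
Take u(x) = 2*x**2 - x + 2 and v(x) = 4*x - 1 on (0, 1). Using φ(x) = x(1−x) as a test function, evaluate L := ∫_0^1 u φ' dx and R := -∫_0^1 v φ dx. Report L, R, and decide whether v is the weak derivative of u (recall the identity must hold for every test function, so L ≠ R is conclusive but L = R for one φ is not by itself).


LHS = -1/6, RHS = -1/6. Yes, v = u' weakly.

u(x) = 2*x**2 - x + 2, classical derivative u'(x) = 4*x - 1.
φ(x) = x(1−x), so φ'(x) = 1 - 2*x.
Note φ(0) = φ(1) = 0, so the boundary term u·φ vanishes.
LHS = ∫_0^1 u(x) φ'(x) dx = ∫_0^1 (-4*x^3 + 4*x^2 - 5*x + 2) dx. Term by term:
  ∫_0^1 -4*x^3 dx = -1;  ∫_0^1 4*x^2 dx = 4/3;  ∫_0^1 -5*x dx = -5/2;
  ∫_0^1 2 dx = 2.
Sum: -1 + 4/3 − 5/2 + 2 = -1/6.
So LHS = -1/6.
∫_0^1 v(x) φ(x) dx = ∫_0^1 (-4*x^3 + 5*x^2 - x) dx. Term by term:
  ∫_0^1 -4*x^3 dx = -1;  ∫_0^1 5*x^2 dx = 5/3;  ∫_0^1 -x dx = -1/2.
Sum: -1 + 5/3 − 1/2 = 1/6.
So RHS = -∫_0^1 v(x) φ(x) dx = -1/6.
LHS = RHS, so the identity holds for this test φ.
Moreover u is smooth here and v(x) = u'(x) = 4*x - 1 pointwise, so the identity holds for every test function. Hence v is the weak derivative of u.


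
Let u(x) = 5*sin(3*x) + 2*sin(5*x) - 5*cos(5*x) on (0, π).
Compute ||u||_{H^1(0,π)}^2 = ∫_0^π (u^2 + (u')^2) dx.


||u||_{H^1(0,π)}^2 = 502*π

u'(x) = 25*sin(5*x) + 15*cos(3*x) + 10*cos(5*x).
Expand u² and (u')² and integrate term by term on (0, π), using: for integers n ≥ 1, ∫_0^π sin²(nx) dx = ∫_0^π cos²(nx) dx = π/2; for n ≠ n', ∫_0^π sin(nx)sin(n'x) dx = ∫_0^π cos(nx)cos(n'x) dx = 0; and by product-to-sum, ∫_0^π sin(nx)cos(n'x) dx = ½∫_0^π [sin((n+n')x) + sin((n−n')x)] dx, which is 0 when n+n' is even and 2n/(n²−n'²) when n+n' is odd (it need not vanish on (0, π)).
  u² squared terms: (-5)²·∫cos(5x)² dx = 25·π/2 = 25*π/2;  (2)²·∫sin(5x)² dx = 4·π/2 = 2*π;  (5)²·∫sin(3x)² dx = 25·π/2 = 25*π/2.
  u² cross terms: 2·(-5)·(2)·∫cos(5x)·sin(5x) dx = -20·(0) = 0;  2·(-5)·(5)·∫cos(5x)·sin(3x) dx = -50·(0) = 0;  2·(2)·(5)·∫sin(5x)·sin(3x) dx = 20·(0) = 0.
  So ∫_0^π u² dx = 25*π/2 + 2*π + 25*π/2 + 0 + 0 + 0 = 27*π.
  (u')² squared terms: (10)²·∫cos(5x)² dx = 100·π/2 = 50*π;  (15)²·∫cos(3x)² dx = 225·π/2 = 225*π/2;  (25)²·∫sin(5x)² dx = 625·π/2 = 625*π/2.
  (u')² cross terms: 2·(10)·(15)·∫cos(5x)·cos(3x) dx = 300·(0) = 0;  2·(10)·(25)·∫cos(5x)·sin(5x) dx = 500·(0) = 0;  2·(15)·(25)·∫cos(3x)·sin(5x) dx = 750·(0) = 0.
  So ∫_0^π (u')² dx = 50*π + 225*π/2 + 625*π/2 + 0 + 0 + 0 = 475*π.
||u||_{H^1}^2 = (27*π) + (475*π) = 502*π.


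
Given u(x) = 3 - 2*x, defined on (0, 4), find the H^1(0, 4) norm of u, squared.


||u||_{H^1}^2 = 124/3

The H^1 norm (squared) on an interval (0, L) is
  ||u||_{H^1}^2 = ∫_0^L u(x)^2 dx + ∫_0^L u'(x)^2 dx.
Compute u'(x) = -2.
Then u(x)^2 = 4*x**2 - 12*x + 9 and u'(x)^2 = 4.
Integrate each monomial from 0 to 4 using ∫_0^4 c·x^n dx = c·4^(n+1)/(n+1):
  ∫_0^4 u(x)^2 dx = ∫_0^4 (4*x^2 - 12*x + 9) dx. Term by term:
    ∫_0^4 4*x^2 dx = 256/3;  ∫_0^4 -12*x dx = -96;  ∫_0^4 9 dx = 36.
  Sum: 256/3 − 96 + 36 = 76/3.
  ∫_0^4 u'(x)^2 dx = ∫_0^4 (4) dx. Term by term:
    ∫_0^4 4 dx = 16.
Adding: ||u||_{H^1}^2 = 76/3 + 16 = 124/3.


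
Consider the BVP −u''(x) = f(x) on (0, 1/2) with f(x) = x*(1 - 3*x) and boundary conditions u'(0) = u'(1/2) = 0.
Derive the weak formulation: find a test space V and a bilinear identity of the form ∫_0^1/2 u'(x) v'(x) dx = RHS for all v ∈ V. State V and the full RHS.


V = H^1(0, 1/2) (no boundary constraint on v; u is determined up to an additive constant); weak form: ∫_0^1/2 u'v' dx = ∫_0^1/2 (x*(1 - 3*x)) v dx for all v ∈ V.

Multiply both sides by a test function v and integrate from 0 to 1/2:
  ∫_0^1/2 −u''(x) v(x) dx = ∫_0^1/2 f(x) v(x) dx.
Integrate the LHS by parts once:
  ∫_0^1/2 −u'' v dx = −[u'(x) v(x)]_0^1/2 + ∫_0^1/2 u'(x) v'(x) dx.
Thus ∫_0^1/2 u'(x) v'(x) dx = ∫_0^1/2 f(x) v(x) dx + [u'(x) v(x)]_0^1/2.
Choose V so that boundary terms are either known or forced to vanish.
u has homogeneous Neumann: u'(0) = u'(1/2) = 0. So [u' v]_0^1/2 = 0·v(1/2) − 0·v(0) = 0 for any v; take V = H^1(0, 1/2).
Weak formulation: find u (satisfying any essential BC) such that ∫_0^1/2 u'(x) v'(x) dx = ∫_0^1/2 f v dx for all v ∈ V (homogeneous Neumann, so boundary terms vanish).
Substituting f(x) = x*(1 - 3*x), the right-hand side is ∫_0^1/2 (x*(1 - 3*x)) v dx.
Compatibility check (pure Neumann): taking v ≡ 1 ∈ V gives 0 = ∫_0^1/2 f dx + (0) − (0), i.e. ∫_0^1/2 f dx must equal u'(0) − u'(1/2) = 0. Indeed ∫_0^1/2 (x*(1 - 3*x)) dx = 0, so the data are compatible. The solution is then unique only up to an additive constant (fix it e.g. by requiring ∫_0^1/2 u dx = 0).


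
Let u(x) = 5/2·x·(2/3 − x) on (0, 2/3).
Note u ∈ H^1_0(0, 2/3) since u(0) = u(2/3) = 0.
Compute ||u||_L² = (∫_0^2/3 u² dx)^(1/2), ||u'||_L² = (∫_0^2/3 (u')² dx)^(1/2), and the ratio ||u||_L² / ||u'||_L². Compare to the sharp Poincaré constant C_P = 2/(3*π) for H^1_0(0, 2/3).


||u||_L² / ||u'||_L² = sqrt(10)/15 < C_P = 2/(3*π).

u(x) = 5/2·x·(2/3 − x), so u'(x) = 5/3 - 5*x.
u(x) = 5/2·x·(2/3 − x) vanishes at x = 0 and x = 2/3, so u ∈ H^1_0(0, 2/3). Differentiate via the product rule and integrate the resulting polynomials term by term.
  ∫_0^2/3 u² dx = ∫_0^2/3 (25*x^4/4 - 25*x^3/3 + 25*x^2/9) dx. Term by term:
    ∫_0^2/3 25*x^4/4 dx = 40/243;  ∫_0^2/3 -25*x^3/3 dx = -100/243;  ∫_0^2/3 25*x^2/9 dx = 200/729.
  Sum: 40/243 − 100/243 + 200/729 = 20/729.
  ∫_0^2/3 (u')² dx = ∫_0^2/3 (25*x^2 - 50*x/3 + 25/9) dx. Term by term:
    ∫_0^2/3 25*x^2 dx = 200/81;  ∫_0^2/3 -50*x/3 dx = -100/27;  ∫_0^2/3 25/9 dx = 50/27.
  Sum: 200/81 − 100/27 + 50/27 = 50/81.
∫_0^2/3 u² dx = 20/729, so ||u||_L² = 2*sqrt(5)/27.
∫_0^2/3 (u')² dx = 50/81, so ||u'||_L² = 5*sqrt(2)/9.
Ratio ||u||_L² / ||u'||_L² = sqrt(10)/15.
Sharp Poincaré constant on H^1_0(0, 2/3) is C_P = L/π = 2/(3*π), achieved by sin(3*π/2·x).
A polynomial bump cannot attain the sharp Poincaré constant (only the first sine eigenfunction does), so the ratio is strictly less than C_P, consistent with ||u||_L² ≤ C_P ||u'||_L².


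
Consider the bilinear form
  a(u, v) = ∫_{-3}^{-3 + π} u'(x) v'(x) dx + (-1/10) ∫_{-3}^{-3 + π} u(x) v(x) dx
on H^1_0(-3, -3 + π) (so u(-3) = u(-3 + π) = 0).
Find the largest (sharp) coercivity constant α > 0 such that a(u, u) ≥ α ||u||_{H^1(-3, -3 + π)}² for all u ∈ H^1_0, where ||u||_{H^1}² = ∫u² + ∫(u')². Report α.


α = 9/20

Coercivity of a(·,·) on H^1_0(-3, -3 + π) means a(u, u) ≥ α ||u||_{H^1}² for every u ∈ H^1_0.
The interval has length L = π, and Poincaré/coercivity depend only on L. Here a(u, u) = ∫(u')² + (-1/10)·∫u².
Here c = -1/10 < 0 with |c| < (π/L)² = 1, so coercivity still holds. The condition a(u,u) ≥ α||u||_{H^1}² reads (1−α)∫(u')² ≥ (α−c)∫u². Any admissible α is ≤ 1 (rapidly oscillating u have ∫u²/∫(u')² → 0), and α = 1 would force 0 ≥ (1−c)∫u², impossible since c < 1; so 1−α > 0. By the sharp Poincaré inequality on H^1_0 of an interval of length L, ∫(u')² ≥ (π/L)²∫u² with equality for the first sine mode sin(π(x−x₀)/L) (x₀ the left endpoint), so the inequality holds for all u iff (1−α)(π/L)² ≥ α − c, i.e. α ≤ ((π/L)² + c)/((π/L)² + 1) = (1 + c(L/π)²)/(1 + (L/π)²). (Direct route, valid since c ≤ 0: Poincaré gives c∫u² ≥ c(L/π)²∫(u')², so a(u,u) ≥ (1 + c(L/π)²)∫(u')², while ||u||_{H^1}² ≤ (1 + (L/π)²)∫(u')²; dividing yields the same α.) With (π/L)² = 1 and c = -1/10, the largest admissible constant is α = ((π/L)² + c)/((π/L)² + 1).
Simplifying, α = 9/20.


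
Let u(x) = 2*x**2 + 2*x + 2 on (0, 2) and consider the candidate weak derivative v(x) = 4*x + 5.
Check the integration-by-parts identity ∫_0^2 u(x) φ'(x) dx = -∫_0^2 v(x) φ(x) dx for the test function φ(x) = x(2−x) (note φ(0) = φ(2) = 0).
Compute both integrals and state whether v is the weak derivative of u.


LHS = -8, RHS = -12. No, v is not the weak derivative of u.

u(x) = 2*x**2 + 2*x + 2, classical derivative u'(x) = 4*x + 2.
φ(x) = x(2−x), so φ'(x) = 2 - 2*x.
Note φ(0) = φ(2) = 0, so the boundary term u·φ vanishes.
LHS = ∫_0^2 u(x) φ'(x) dx = ∫_0^2 (4 - 4*x^3) dx. Term by term:
  ∫_0^2 -4*x^3 dx = -16;  ∫_0^2 4 dx = 8.
Sum: -16 + 8 = -8.
So LHS = -8.
∫_0^2 v(x) φ(x) dx = ∫_0^2 (-4*x^3 + 3*x^2 + 10*x) dx. Term by term:
  ∫_0^2 -4*x^3 dx = -16;  ∫_0^2 3*x^2 dx = 8;  ∫_0^2 10*x dx = 20.
Sum: -16 + 8 + 20 = 12.
So RHS = -∫_0^2 v(x) φ(x) dx = -12.
LHS − RHS = 4 ≠ 0, so the identity fails.
(For a valid weak derivative the identity must hold for EVERY test function, in particular this one. The failure shows v is NOT the weak derivative of u.)
Correct weak derivative would be u'(x) = 4*x + 2.


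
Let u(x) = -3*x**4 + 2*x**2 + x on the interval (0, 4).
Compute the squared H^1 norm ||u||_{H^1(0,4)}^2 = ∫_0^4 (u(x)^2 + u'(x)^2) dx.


||u||_{H^1}^2 = 57467812/105

The H^1 norm (squared) on an interval (0, L) is
  ||u||_{H^1}^2 = ∫_0^L u(x)^2 dx + ∫_0^L u'(x)^2 dx.
Compute u'(x) = -12*x**3 + 4*x + 1.
Then u(x)^2 = 9*x**8 - 12*x**6 - 6*x**5 + 4*x**4 + 4*x**3 + x**2 and u'(x)^2 = 144*x**6 - 96*x**4 - 24*x**3 + 16*x**2 + 8*x + 1.
Integrate each monomial from 0 to 4 using ∫_0^4 c·x^n dx = c·4^(n+1)/(n+1):
  ∫_0^4 u(x)^2 dx = ∫_0^4 (9*x^8 - 12*x^6 - 6*x^5 + 4*x^4 + 4*x^3 + x^2) dx. Term by term:
    ∫_0^4 9*x^8 dx = 262144;  ∫_0^4 -12*x^6 dx = -196608/7;  ∫_0^4 -6*x^5 dx = -4096;
    ∫_0^4 4*x^4 dx = 4096/5;  ∫_0^4 4*x^3 dx = 256;  ∫_0^4 x^2 dx = 64/3.
  Sum: 262144 − 196608/7 − 4096 + 4096/5 + 256 + 64/3 = 24261056/105.
  ∫_0^4 u'(x)^2 dx = ∫_0^4 (144*x^6 - 96*x^4 - 24*x^3 + 16*x^2 + 8*x + 1) dx. Term by term:
    ∫_0^4 144*x^6 dx = 2359296/7;  ∫_0^4 -96*x^4 dx = -98304/5;  ∫_0^4 -24*x^3 dx = -1536;
    ∫_0^4 16*x^2 dx = 1024/3;  ∫_0^4 8*x dx = 64;  ∫_0^4 1 dx = 4.
  Sum: 2359296/7 − 98304/5 − 1536 + 1024/3 + 64 + 4 = 33206756/105.
Adding: ||u||_{H^1}^2 = 24261056/105 + 33206756/105 = 57467812/105.


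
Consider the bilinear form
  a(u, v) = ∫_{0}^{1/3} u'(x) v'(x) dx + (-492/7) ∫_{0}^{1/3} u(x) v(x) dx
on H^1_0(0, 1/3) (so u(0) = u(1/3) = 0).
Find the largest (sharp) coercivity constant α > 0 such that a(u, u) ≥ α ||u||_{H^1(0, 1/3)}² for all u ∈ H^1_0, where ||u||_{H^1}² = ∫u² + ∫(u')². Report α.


α = 3*(-164 + 21*π^2)/(7*(1 + 9*π^2))

Coercivity of a(·,·) on H^1_0(0, 1/3) means a(u, u) ≥ α ||u||_{H^1}² for every u ∈ H^1_0.
The interval has length L = 1/3, and Poincaré/coercivity depend only on L. Here a(u, u) = ∫(u')² + (-492/7)·∫u².
Here c = -492/7 < 0 with |c| < (π/L)² = 9*π^2, so coercivity still holds. The condition a(u,u) ≥ α||u||_{H^1}² reads (1−α)∫(u')² ≥ (α−c)∫u². Any admissible α is ≤ 1 (rapidly oscillating u have ∫u²/∫(u')² → 0), and α = 1 would force 0 ≥ (1−c)∫u², impossible since c < 1; so 1−α > 0. By the sharp Poincaré inequality on H^1_0 of an interval of length L, ∫(u')² ≥ (π/L)²∫u² with equality for the first sine mode sin(π(x−x₀)/L) (x₀ the left endpoint), so the inequality holds for all u iff (1−α)(π/L)² ≥ α − c, i.e. α ≤ ((π/L)² + c)/((π/L)² + 1) = (1 + c(L/π)²)/(1 + (L/π)²). (Direct route, valid since c ≤ 0: Poincaré gives c∫u² ≥ c(L/π)²∫(u')², so a(u,u) ≥ (1 + c(L/π)²)∫(u')², while ||u||_{H^1}² ≤ (1 + (L/π)²)∫(u')²; dividing yields the same α.) With (π/L)² = 9*π^2 and c = -492/7, the largest admissible constant is α = ((π/L)² + c)/((π/L)² + 1).
Simplifying, α = 3*(-164 + 21*π^2)/(7*(1 + 9*π^2)).


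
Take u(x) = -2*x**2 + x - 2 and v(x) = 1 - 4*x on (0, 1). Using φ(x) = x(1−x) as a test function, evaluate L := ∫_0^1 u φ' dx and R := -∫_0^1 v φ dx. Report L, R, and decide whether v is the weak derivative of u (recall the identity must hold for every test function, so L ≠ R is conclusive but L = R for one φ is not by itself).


LHS = 1/6, RHS = 1/6. Yes, v = u' weakly.

u(x) = -2*x**2 + x - 2, classical derivative u'(x) = 1 - 4*x.
φ(x) = x(1−x), so φ'(x) = 1 - 2*x.
Note φ(0) = φ(1) = 0, so the boundary term u·φ vanishes.
LHS = ∫_0^1 u(x) φ'(x) dx = ∫_0^1 (4*x^3 - 4*x^2 + 5*x - 2) dx. Term by term:
  ∫_0^1 4*x^3 dx = 1;  ∫_0^1 -4*x^2 dx = -4/3;  ∫_0^1 5*x dx = 5/2;
  ∫_0^1 -2 dx = -2.
Sum: 1 − 4/3 + 5/2 − 2 = 1/6.
So LHS = 1/6.
∫_0^1 v(x) φ(x) dx = ∫_0^1 (4*x^3 - 5*x^2 + x) dx. Term by term:
  ∫_0^1 4*x^3 dx = 1;  ∫_0^1 -5*x^2 dx = -5/3;  ∫_0^1 x dx = 1/2.
Sum: 1 − 5/3 + 1/2 = -1/6.
So RHS = -∫_0^1 v(x) φ(x) dx = 1/6.
LHS = RHS, so the identity holds for this test φ.
Moreover u is smooth here and v(x) = u'(x) = 1 - 4*x pointwise, so the identity holds for every test function. Hence v is the weak derivative of u.


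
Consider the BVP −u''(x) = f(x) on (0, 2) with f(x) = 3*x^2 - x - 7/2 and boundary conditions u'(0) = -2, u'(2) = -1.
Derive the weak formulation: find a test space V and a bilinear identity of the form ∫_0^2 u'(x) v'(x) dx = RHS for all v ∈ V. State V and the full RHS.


V = H^1(0, 2) (v unrestricted at boundary; u is determined up to an additive constant); weak form: ∫_0^2 u'v' dx = ∫_0^2 (3*x^2 - x - 7/2) v dx − v(2) + 2·v(0) for all v ∈ V.

Multiply both sides by a test function v and integrate from 0 to 2:
  ∫_0^2 −u''(x) v(x) dx = ∫_0^2 f(x) v(x) dx.
Integrate the LHS by parts once:
  ∫_0^2 −u'' v dx = −[u'(x) v(x)]_0^2 + ∫_0^2 u'(x) v'(x) dx.
Thus ∫_0^2 u'(x) v'(x) dx = ∫_0^2 f(x) v(x) dx + [u'(x) v(x)]_0^2.
Choose V so that boundary terms are either known or forced to vanish.
u has inhomogeneous Neumann u'(0) = -2, u'(2) = -1. [u' v]_0^2 = (-1)·v(2) − (-2)·v(0) = − v(2) + 2·v(0). Take V = H^1(0, 2); boundary term becomes part of RHS.
Weak formulation: find u (satisfying any essential BC) such that ∫_0^2 u'(x) v'(x) dx = ∫_0^2 f v dx − v(2) + 2·v(0) for all v ∈ V (Neumann data are natural BCs: they enter the RHS as boundary terms).
Substituting f(x) = 3*x^2 - x - 7/2, the right-hand side is ∫_0^2 (3*x^2 - x - 7/2) v dx − v(2) + 2·v(0).
Compatibility check (pure Neumann): taking v ≡ 1 ∈ V gives 0 = ∫_0^2 f dx + (-1) − (-2), i.e. ∫_0^2 f dx must equal u'(0) − u'(2) = -1. Indeed ∫_0^2 (3*x^2 - x - 7/2) dx = -1, so the data are compatible. The solution is then unique only up to an additive constant (fix it e.g. by requiring ∫_0^2 u dx = 0).


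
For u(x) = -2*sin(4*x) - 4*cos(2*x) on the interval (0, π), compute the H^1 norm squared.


||u||_{H^1(0,π)}^2 = 74*π

u'(x) = 8*sin(2*x) - 8*cos(4*x).
Expand u² and (u')² and integrate term by term on (0, π), using: for integers n ≥ 1, ∫_0^π sin²(nx) dx = ∫_0^π cos²(nx) dx = π/2; for n ≠ n', ∫_0^π sin(nx)sin(n'x) dx = ∫_0^π cos(nx)cos(n'x) dx = 0; and by product-to-sum, ∫_0^π sin(nx)cos(n'x) dx = ½∫_0^π [sin((n+n')x) + sin((n−n')x)] dx, which is 0 when n+n' is even and 2n/(n²−n'²) when n+n' is odd (it need not vanish on (0, π)).
  u² squared terms: (-4)²·∫cos(2x)² dx = 16·π/2 = 8*π;  (-2)²·∫sin(4x)² dx = 4·π/2 = 2*π.
  u² cross terms: 2·(-4)·(-2)·∫cos(2x)·sin(4x) dx = 16·(0) = 0.
  So ∫_0^π u² dx = 8*π + 2*π + 0 = 10*π.
  (u')² squared terms: (-8)²·∫cos(4x)² dx = 64·π/2 = 32*π;  (8)²·∫sin(2x)² dx = 64·π/2 = 32*π.
  (u')² cross terms: 2·(-8)·(8)·∫cos(4x)·sin(2x) dx = -128·(0) = 0.
  So ∫_0^π (u')² dx = 32*π + 32*π + 0 = 64*π.
||u||_{H^1}^2 = (10*π) + (64*π) = 74*π.


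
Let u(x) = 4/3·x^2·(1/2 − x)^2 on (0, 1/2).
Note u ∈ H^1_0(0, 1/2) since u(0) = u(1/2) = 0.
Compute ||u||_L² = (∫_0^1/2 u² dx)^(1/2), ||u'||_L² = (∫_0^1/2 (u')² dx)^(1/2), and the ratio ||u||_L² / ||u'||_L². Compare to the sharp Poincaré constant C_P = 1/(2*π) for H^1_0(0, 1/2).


||u||_L² / ||u'||_L² = sqrt(3)/12 < C_P = 1/(2*π).

u(x) = 4/3·x^2·(1/2 − x)^2, so u'(x) = 2*x*(2*x - 1)*(4*x - 1)/3.
u(x) = 4/3·x^2·(1/2 − x)^2 vanishes at x = 0 and x = 1/2, so u ∈ H^1_0(0, 1/2). Differentiate via the product rule and integrate the resulting polynomials term by term.
  ∫_0^1/2 u² dx = ∫_0^1/2 (16*x^8/9 - 32*x^7/9 + 8*x^6/3 - 8*x^5/9 + x^4/9) dx. Term by term:
    ∫_0^1/2 16*x^8/9 dx = 1/2592;  ∫_0^1/2 -32*x^7/9 dx = -1/576;  ∫_0^1/2 8*x^6/3 dx = 1/336;
    ∫_0^1/2 -8*x^5/9 dx = -1/432;  ∫_0^1/2 x^4/9 dx = 1/1440.
  Sum: 1/2592 − 1/576 + 1/336 − 1/432 + 1/1440 = 1/181440.
  ∫_0^1/2 (u')² dx = ∫_0^1/2 (256*x^6/9 - 128*x^5/3 + 208*x^4/9 - 16*x^3/3 + 4*x^2/9) dx. Term by term:
    ∫_0^1/2 256*x^6/9 dx = 2/63;  ∫_0^1/2 -128*x^5/3 dx = -1/9;  ∫_0^1/2 208*x^4/9 dx = 13/90;
    ∫_0^1/2 -16*x^3/3 dx = -1/12;  ∫_0^1/2 4*x^2/9 dx = 1/54.
  Sum: 2/63 − 1/9 + 13/90 − 1/12 + 1/54 = 1/3780.
∫_0^1/2 u² dx = 1/181440, so ||u||_L² = sqrt(35)/2520.
∫_0^1/2 (u')² dx = 1/3780, so ||u'||_L² = sqrt(105)/630.
Ratio ||u||_L² / ||u'||_L² = sqrt(3)/12.
Sharp Poincaré constant on H^1_0(0, 1/2) is C_P = L/π = 1/(2*π), achieved by sin(2*π·x).
A polynomial bump cannot attain the sharp Poincaré constant (only the first sine eigenfunction does), so the ratio is strictly less than C_P, consistent with ||u||_L² ≤ C_P ||u'||_L².


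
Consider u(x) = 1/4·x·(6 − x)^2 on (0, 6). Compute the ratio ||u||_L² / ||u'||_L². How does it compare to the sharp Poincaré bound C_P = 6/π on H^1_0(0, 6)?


||u||_L² / ||u'||_L² = 3*sqrt(14)/7 < C_P = 6/π.

u(x) = 1/4·x·(6 − x)^2, so u'(x) = 3*(x - 6)*(x - 2)/4.
u(x) = 1/4·x·(6 − x)^2 vanishes at x = 0 and x = 6, so u ∈ H^1_0(0, 6). Differentiate via the product rule and integrate the resulting polynomials term by term.
  ∫_0^6 u² dx = ∫_0^6 (x^6/16 - 3*x^5/2 + 27*x^4/2 - 54*x^3 + 81*x^2) dx. Term by term:
    ∫_0^6 x^6/16 dx = 17496/7;  ∫_0^6 -3*x^5/2 dx = -11664;  ∫_0^6 27*x^4/2 dx = 104976/5;
    ∫_0^6 -54*x^3 dx = -17496;  ∫_0^6 81*x^2 dx = 5832.
  Sum: 17496/7 − 11664 + 104976/5 − 17496 + 5832 = 5832/35.
  ∫_0^6 (u')² dx = ∫_0^6 (9*x^4/16 - 9*x^3 + 99*x^2/2 - 108*x + 81) dx. Term by term:
    ∫_0^6 9*x^4/16 dx = 4374/5;  ∫_0^6 -9*x^3 dx = -2916;  ∫_0^6 99*x^2/2 dx = 3564;
    ∫_0^6 -108*x dx = -1944;  ∫_0^6 81 dx = 486.
  Sum: 4374/5 − 2916 + 3564 − 1944 + 486 = 324/5.
∫_0^6 u² dx = 5832/35, so ||u||_L² = 54*sqrt(70)/35.
∫_0^6 (u')² dx = 324/5, so ||u'||_L² = 18*sqrt(5)/5.
Ratio ||u||_L² / ||u'||_L² = 3*sqrt(14)/7.
Sharp Poincaré constant on H^1_0(0, 6) is C_P = L/π = 6/π, achieved by sin(π/6·x).
A polynomial bump cannot attain the sharp Poincaré constant (only the first sine eigenfunction does), so the ratio is strictly less than C_P, consistent with ||u||_L² ≤ C_P ||u'||_L².


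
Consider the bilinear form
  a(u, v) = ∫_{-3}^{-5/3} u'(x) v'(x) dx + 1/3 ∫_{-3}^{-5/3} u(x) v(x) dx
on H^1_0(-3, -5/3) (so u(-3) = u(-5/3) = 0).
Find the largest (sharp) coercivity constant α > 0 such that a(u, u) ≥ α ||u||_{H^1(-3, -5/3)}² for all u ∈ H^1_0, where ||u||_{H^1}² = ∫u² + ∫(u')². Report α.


α = (16 + 27*π^2)/(3*(16 + 9*π^2))

Coercivity of a(·,·) on H^1_0(-3, -5/3) means a(u, u) ≥ α ||u||_{H^1}² for every u ∈ H^1_0.
The interval has length L = 4/3, and Poincaré/coercivity depend only on L. Here a(u, u) = ∫(u')² + (1/3)·∫u².
Here 0 < c = 1/3 < 1. The condition a(u,u) ≥ α||u||_{H^1}² reads (1−α)∫(u')² ≥ (α−c)∫u². Any admissible α is ≤ 1 (rapidly oscillating u have ∫u²/∫(u')² → 0), and α = 1 would force 0 ≥ (1−c)∫u², impossible since c < 1; so 1−α > 0. By the sharp Poincaré inequality on H^1_0 of an interval of length L, ∫(u')² ≥ (π/L)²∫u² with equality for the first sine mode sin(π(x−x₀)/L) (x₀ the left endpoint), so the inequality holds for all u iff (1−α)(π/L)² ≥ α − c, i.e. α ≤ ((π/L)² + c)/((π/L)² + 1) = (1 + c(L/π)²)/(1 + (L/π)²). With (π/L)² = 9*π^2/16 and c = 1/3, the largest admissible constant is α = ((π/L)² + c)/((π/L)² + 1).
Simplifying, α = (16 + 27*π^2)/(3*(16 + 9*π^2)).


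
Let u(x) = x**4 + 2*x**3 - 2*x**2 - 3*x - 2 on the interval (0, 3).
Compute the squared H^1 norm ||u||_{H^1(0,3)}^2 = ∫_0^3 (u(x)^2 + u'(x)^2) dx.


||u||_{H^1}^2 = 910389/70

The H^1 norm (squared) on an interval (0, L) is
  ||u||_{H^1}^2 = ∫_0^L u(x)^2 dx + ∫_0^L u'(x)^2 dx.
Compute u'(x) = 4*x**3 + 6*x**2 - 4*x - 3.
Then u(x)^2 = x**8 + 4*x**7 - 14*x**5 - 12*x**4 + 4*x**3 + 17*x**2 + 12*x + 4 and u'(x)^2 = 16*x**6 + 48*x**5 + 4*x**4 - 72*x**3 - 20*x**2 + 24*x + 9.
Integrate each monomial from 0 to 3 using ∫_0^3 c·x^n dx = c·3^(n+1)/(n+1):
  ∫_0^3 u(x)^2 dx = ∫_0^3 (x^8 + 4*x^7 - 14*x^5 - 12*x^4 + 4*x^3 + 17*x^2 + 12*x + 4) dx. Term by term:
    ∫_0^3 x^8 dx = 2187;  ∫_0^3 4*x^7 dx = 6561/2;  ∫_0^3 -14*x^5 dx = -1701;
    ∫_0^3 -12*x^4 dx = -2916/5;  ∫_0^3 4*x^3 dx = 81;  ∫_0^3 17*x^2 dx = 153;
    ∫_0^3 12*x dx = 54;  ∫_0^3 4 dx = 12.
  Sum: 2187 + 6561/2 − 1701 − 2916/5 + 81 + 153 + 54 + 12 = 34833/10.
  ∫_0^3 u'(x)^2 dx = ∫_0^3 (16*x^6 + 48*x^5 + 4*x^4 - 72*x^3 - 20*x^2 + 24*x + 9) dx. Term by term:
    ∫_0^3 16*x^6 dx = 34992/7;  ∫_0^3 48*x^5 dx = 5832;  ∫_0^3 4*x^4 dx = 972/5;
    ∫_0^3 -72*x^3 dx = -1458;  ∫_0^3 -20*x^2 dx = -180;  ∫_0^3 24*x dx = 108;
    ∫_0^3 9 dx = 27.
  Sum: 34992/7 + 5832 + 972/5 − 1458 − 180 + 108 + 27 = 333279/35.
Adding: ||u||_{H^1}^2 = 34833/10 + 333279/35 = 910389/70.


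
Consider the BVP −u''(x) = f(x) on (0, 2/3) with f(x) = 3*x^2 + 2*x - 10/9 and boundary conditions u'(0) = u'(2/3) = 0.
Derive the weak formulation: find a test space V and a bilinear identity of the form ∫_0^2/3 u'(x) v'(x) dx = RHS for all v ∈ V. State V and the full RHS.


V = H^1(0, 2/3) (no boundary constraint on v; u is determined up to an additive constant); weak form: ∫_0^2/3 u'v' dx = ∫_0^2/3 (3*x^2 + 2*x - 10/9) v dx for all v ∈ V.

Multiply both sides by a test function v and integrate from 0 to 2/3:
  ∫_0^2/3 −u''(x) v(x) dx = ∫_0^2/3 f(x) v(x) dx.
Integrate the LHS by parts once:
  ∫_0^2/3 −u'' v dx = −[u'(x) v(x)]_0^2/3 + ∫_0^2/3 u'(x) v'(x) dx.
Thus ∫_0^2/3 u'(x) v'(x) dx = ∫_0^2/3 f(x) v(x) dx + [u'(x) v(x)]_0^2/3.
Choose V so that boundary terms are either known or forced to vanish.
u has homogeneous Neumann: u'(0) = u'(2/3) = 0. So [u' v]_0^2/3 = 0·v(2/3) − 0·v(0) = 0 for any v; take V = H^1(0, 2/3).
Weak formulation: find u (satisfying any essential BC) such that ∫_0^2/3 u'(x) v'(x) dx = ∫_0^2/3 f v dx for all v ∈ V (homogeneous Neumann, so boundary terms vanish).
Substituting f(x) = 3*x^2 + 2*x - 10/9, the right-hand side is ∫_0^2/3 (3*x^2 + 2*x - 10/9) v dx.
Compatibility check (pure Neumann): taking v ≡ 1 ∈ V gives 0 = ∫_0^2/3 f dx + (0) − (0), i.e. ∫_0^2/3 f dx must equal u'(0) − u'(2/3) = 0. Indeed ∫_0^2/3 (3*x^2 + 2*x - 10/9) dx = 0, so the data are compatible. The solution is then unique only up to an additive constant (fix it e.g. by requiring ∫_0^2/3 u dx = 0).


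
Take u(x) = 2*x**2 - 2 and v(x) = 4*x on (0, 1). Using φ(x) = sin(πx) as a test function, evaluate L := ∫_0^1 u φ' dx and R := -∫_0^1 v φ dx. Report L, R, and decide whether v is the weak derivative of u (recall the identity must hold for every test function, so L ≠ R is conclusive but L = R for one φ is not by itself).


LHS = -4/π, RHS = -4/π. Yes, v = u' weakly.

u(x) = 2*x**2 - 2, classical derivative u'(x) = 4*x.
φ(x) = sin(πx), so φ'(x) = π*cos(π*x).
Note φ(0) = φ(1) = 0, so the boundary term u·φ vanishes.
LHS = ∫_0^1 u(x) φ'(x) dx = ∫_0^1 (2*π*x^2*cos(π*x) - 2*π*cos(π*x)) dx. Term by term:
  ∫_0^1 -2*π*cos(π*x) dx = 0;  ∫_0^1 2*π*x^2*cos(π*x) dx = -4/π.
Sum: 0 − 4/π = -4/π.
So LHS = -4/π.
∫_0^1 v(x) φ(x) dx = ∫_0^1 (4*x*sin(π*x)) dx. Term by term:
  ∫_0^1 4*x*sin(π*x) dx = 4/π.
So RHS = -∫_0^1 v(x) φ(x) dx = -4/π.
LHS = RHS, so the identity holds for this test φ.
Moreover u is smooth here and v(x) = u'(x) = 4*x pointwise, so the identity holds for every test function. Hence v is the weak derivative of u.
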